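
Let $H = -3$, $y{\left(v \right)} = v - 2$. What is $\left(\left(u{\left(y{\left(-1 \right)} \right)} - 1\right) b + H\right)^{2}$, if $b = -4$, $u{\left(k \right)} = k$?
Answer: $169$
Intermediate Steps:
$y{\left(v \right)} = -2 + v$
$\left(\left(u{\left(y{\left(-1 \right)} \right)} - 1\right) b + H\right)^{2} = \left(\left(\left(-2 - 1\right) - 1\right) \left(-4\right) - 3\right)^{2} = \left(\left(-3 - 1\right) \left(-4\right) - 3\right)^{2} = \left(\left(-4\right) \left(-4\right) - 3\right)^{2} = \left(16 - 3\right)^{2} = 13^{2} = 169$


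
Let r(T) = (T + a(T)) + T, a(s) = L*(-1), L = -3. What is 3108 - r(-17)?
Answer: 3139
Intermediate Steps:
a(s) = 3 (a(s) = -3*(-1) = 3)
r(T) = 3 + 2*T (r(T) = (T + 3) + T = (3 + T) + T = 3 + 2*T)
3108 - r(-17) = 3108 - (3 + 2*(-17)) = 3108 - (3 - 34) = 3108 - 1*(-31) = 3108 + 31 = 3139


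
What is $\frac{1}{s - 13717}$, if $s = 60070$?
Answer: $\frac{1}{46353} \approx 2.1574 \cdot 10^{-5}$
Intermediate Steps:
$\frac{1}{s - 13717} = \frac{1}{60070 - 13717} = \frac{1}{46353}$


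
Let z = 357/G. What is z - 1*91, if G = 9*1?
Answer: -154/3 ≈ -51.333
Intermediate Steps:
G = 9
z = 119/3 (z = 357/9 = 357*(⅑) = 119/3 ≈ 39.667)
z - 1*91 = 119/3 - 1*91 = 119/3 - 91 = -154/3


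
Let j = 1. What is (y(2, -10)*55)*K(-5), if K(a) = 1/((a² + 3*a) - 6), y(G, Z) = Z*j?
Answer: -275/2 ≈ -137.50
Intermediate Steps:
y(G, Z) = Z (y(G, Z) = Z*1 = Z)
K(a) = 1/(-6 + a² + 3*a)
(y(2, -10)*55)*K(-5) = (-10*55)/(-6 + (-5)² + 3*(-5)) = -550/(-6 + 25 - 15) = -550/4 = -550*¼ = -275/2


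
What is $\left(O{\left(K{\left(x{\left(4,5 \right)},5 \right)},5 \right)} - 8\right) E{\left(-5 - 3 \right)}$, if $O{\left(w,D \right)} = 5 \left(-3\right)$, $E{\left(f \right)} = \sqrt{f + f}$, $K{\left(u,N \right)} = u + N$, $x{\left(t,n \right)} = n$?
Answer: $- 92 i \approx - 92.0 i$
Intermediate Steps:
$K{\left(u,N \right)} = N + u$
$E{\left(f \right)} = \sqrt{2} \sqrt{f}$ ($E{\left(f \right)} = \sqrt{2 f} = \sqrt{2} \sqrt{f}$)
$O{\left(w,D \right)} = -15$
$\left(O{\left(K{\left(x{\left(4,5 \right)},5 \right)},5 \right)} - 8\right) E{\left(-5 - 3 \right)} = \left(-15 - 8\right) \sqrt{2} \sqrt{-5 - 3} = - 23 \sqrt{2} \sqrt{-5 - 3} = - 23 \sqrt{2} \sqrt{-8} = - 23 \sqrt{2} \cdot 2 i \sqrt{2} = - 23 \cdot 4 i = - 92 i$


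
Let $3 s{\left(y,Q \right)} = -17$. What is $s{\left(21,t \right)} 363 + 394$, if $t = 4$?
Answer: $-1663$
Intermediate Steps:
$s{\left(y,Q \right)} = - \frac{17}{3}$ ($s{\left(y,Q \right)} = \frac{1}{3} \left(-17\right) = - \frac{17}{3}$)
$s{\left(21,t \right)} 363 + 394 = \left(- \frac{17}{3}\right) 363 + 394 = -2057 + 394 = -1663$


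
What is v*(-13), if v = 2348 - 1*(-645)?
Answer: -38909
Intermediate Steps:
v = 2993 (v = 2348 + 645 = 2993)
v*(-13) = 2993*(-13) = -38909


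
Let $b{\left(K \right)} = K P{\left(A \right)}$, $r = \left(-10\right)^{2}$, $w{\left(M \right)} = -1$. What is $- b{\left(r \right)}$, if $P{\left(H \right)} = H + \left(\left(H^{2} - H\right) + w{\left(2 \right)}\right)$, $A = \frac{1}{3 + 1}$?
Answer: $\frac{375}{4} \approx 93.75$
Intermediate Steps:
$r = 100$
$A = \frac{1}{4} \approx 0.25$
$P{\left(H \right)} = -1 + H^{2}$ ($P{\left(H \right)} = H - \left(1 + H - H^{2}\right) = -1 + H^{2}$)
$b{\left(K \right)} = - \frac{15 K}{16}$ ($b{\left(K \right)} = K \left(-1 + \left(\frac{1}{4}\right)^{2}\right) = K \left(-1 + \frac{1}{16}\right) = K \left(- \frac{15}{16}\right) = - \frac{15 K}{16}$)
$- b{\left(r \right)} = - \frac{\left(-15\right) 100}{16} = \left(-1\right) \left(- \frac{375}{4}\right) = \frac{375}{4}$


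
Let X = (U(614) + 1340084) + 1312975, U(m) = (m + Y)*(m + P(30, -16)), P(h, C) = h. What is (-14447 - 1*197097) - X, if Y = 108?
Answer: -3329571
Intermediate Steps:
U(m) = (30 + m)*(108 + m) (U(m) = (m + 108)*(m + 30) = (108 + m)*(30 + m) = (30 + m)*(108 + m))
X = 3118027 (X = ((3240 + 614**2 + 138*614) + 1340084) + 1312975 = ((3240 + 376996 + 84732) + 1340084) + 1312975 = (464968 + 1340084) + 1312975 = 1805052 + 1312975 = 3118027)
(-14447 - 1*197097) - X = (-14447 - 1*197097) - 1*3118027 = (-14447 - 197097) - 3118027 = -211544 - 3118027 = -3329571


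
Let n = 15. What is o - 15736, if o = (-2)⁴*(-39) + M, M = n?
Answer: -16345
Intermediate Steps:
M = 15
o = -609 (o = (-2)⁴*(-39) + 15 = 16*(-39) + 15 = -624 + 15 = -609)
o - 15736 = -609 - 15736 = -16345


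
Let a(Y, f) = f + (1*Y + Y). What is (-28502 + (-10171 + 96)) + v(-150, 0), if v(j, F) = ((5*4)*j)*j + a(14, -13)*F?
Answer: 411423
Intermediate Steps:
a(Y, f) = f + 2*Y (a(Y, f) = f + (Y + Y) = f + 2*Y)
v(j, F) = 15*F + 20*j² (v(j, F) = ((5*4)*j)*j + (-13 + 2*14)*F = (20*j)*j + (-13 + 28)*F = 20*j² + 15*F = 15*F + 20*j²)
(-28502 + (-10171 + 96)) + v(-150, 0) = (-28502 + (-10171 + 96)) + (15*0 + 20*(-150)²) = (-28502 - 10075) + (0 + 20*22500) = -38577 + (0 + 450000) = -38577 + 450000 = 411423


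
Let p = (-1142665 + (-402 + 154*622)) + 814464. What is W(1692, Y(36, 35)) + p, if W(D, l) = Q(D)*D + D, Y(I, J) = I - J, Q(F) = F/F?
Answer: -229431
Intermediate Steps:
Q(F) = 1
W(D, l) = 2*D (W(D, l) = 1*D + D = D + D = 2*D)
p = -232815 (p = (-1142665 + (-402 + 95788)) + 814464 = (-1142665 + 95386) + 814464 = -1047279 + 814464 = -232815)
W(1692, Y(36, 35)) + p = 2*1692 - 232815 = 3384 - 232815 = -229431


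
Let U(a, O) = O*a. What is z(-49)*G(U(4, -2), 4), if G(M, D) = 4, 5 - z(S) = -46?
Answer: 204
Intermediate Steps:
z(S) = 51 (z(S) = 5 - 1*(-46) = 5 + 46 = 51)
z(-49)*G(U(4, -2), 4) = 51*4 = 204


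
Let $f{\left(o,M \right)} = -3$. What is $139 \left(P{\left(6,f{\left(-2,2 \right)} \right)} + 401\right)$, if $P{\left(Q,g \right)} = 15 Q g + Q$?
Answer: $19043$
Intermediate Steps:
$P{\left(Q,g \right)} = Q + 15 Q g$ ($P{\left(Q,g \right)} = 15 Q g + Q = Q + 15 Q g$)
$139 \left(P{\left(6,f{\left(-2,2 \right)} \right)} + 401\right) = 139 \left(6 \left(1 + 15 \left(-3\right)\right) + 401\right) = 139 \left(6 \left(1 - 45\right) + 401\right) = 139 \left(6 \left(-44\right) + 401\right) = 139 \left(-264 + 401\right) = 139 \cdot 137 = 19043$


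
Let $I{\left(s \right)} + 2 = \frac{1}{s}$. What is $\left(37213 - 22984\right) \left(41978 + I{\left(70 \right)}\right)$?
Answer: $\frac{41809369509}{70} \approx 5.9728 \cdot 10^{8}$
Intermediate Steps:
$I{\left(s \right)} = -2 + \frac{1}{s}$
$\left(37213 - 22984\right) \left(41978 + I{\left(70 \right)}\right) = \left(37213 - 22984\right) \left(41978 - \left(2 - \frac{1}{70}\right)\right) = 14229 \left(41978 + \left(-2 + \frac{1}{70}\right)\right) = 14229 \left(41978 - \frac{139}{70}\right) = 14229 \cdot \frac{2938321}{70} = \frac{41809369509}{70}$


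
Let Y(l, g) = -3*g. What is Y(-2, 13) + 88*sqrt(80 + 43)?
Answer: -39 + 88*sqrt(123) ≈ 936.97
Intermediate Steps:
Y(-2, 13) + 88*sqrt(80 + 43) = -3*13 + 88*sqrt(80 + 43) = -39 + 88*sqrt(123)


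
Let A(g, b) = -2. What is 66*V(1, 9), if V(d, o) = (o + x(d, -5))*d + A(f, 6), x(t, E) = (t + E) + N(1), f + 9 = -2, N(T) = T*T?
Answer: 264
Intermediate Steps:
N(T) = T²
f = -11 (f = -9 - 2 = -11)
x(t, E) = 1 + E + t (x(t, E) = (t + E) + 1² = (E + t) + 1 = 1 + E + t)
V(d, o) = -2 + d*(-4 + d + o) (V(d, o) = (o + (1 - 5 + d))*d - 2 = (o + (-4 + d))*d - 2 = (-4 + d + o)*d - 2 = d*(-4 + d + o) - 2 = -2 + d*(-4 + d + o))
66*V(1, 9) = 66*(-2 + 1*9 + 1*(-4 + 1)) = 66*(-2 + 9 + 1*(-3)) = 66*(-2 + 9 - 3) = 66*4 = 264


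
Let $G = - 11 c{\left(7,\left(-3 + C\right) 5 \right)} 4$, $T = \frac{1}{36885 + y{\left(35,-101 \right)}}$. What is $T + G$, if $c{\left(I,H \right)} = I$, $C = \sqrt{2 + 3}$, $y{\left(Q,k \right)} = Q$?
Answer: $- \frac{11371359}{36920} \approx -308.0$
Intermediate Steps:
$C = \sqrt{5} \approx 2.2361$
$T = \frac{1}{36920}$ ($T = \frac{1}{36885 + 35} = \frac{1}{36920} \approx 2.7086 \cdot 10^{-5}$)
$G = -308$ ($G = \left(-11\right) 7 \cdot 4 = \left(-77\right) 4 = -308$)
$T + G = \frac{1}{36920} - 308 = - \frac{11371359}{36920}$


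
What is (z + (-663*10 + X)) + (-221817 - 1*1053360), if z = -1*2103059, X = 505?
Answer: -3384361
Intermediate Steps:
z = -2103059
(z + (-663*10 + X)) + (-221817 - 1*1053360) = (-2103059 + (-663*10 + 505)) + (-221817 - 1*1053360) = (-2103059 + (-6630 + 505)) + (-221817 - 1053360) = (-2103059 - 6125) - 1275177 = -2109184 - 1275177 = -3384361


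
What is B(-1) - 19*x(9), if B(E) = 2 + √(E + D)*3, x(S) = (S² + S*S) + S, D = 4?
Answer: -3247 + 3*√3 ≈ -3241.8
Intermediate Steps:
x(S) = S + 2*S² (x(S) = (S² + S²) + S = 2*S² + S = S + 2*S²)
B(E) = 2 + 3*√(4 + E) (B(E) = 2 + √(E + 4)*3 = 2 + √(4 + E)*3 = 2 + 3*√(4 + E))
B(-1) - 19*x(9) = (2 + 3*√(4 - 1)) - 171*(1 + 2*9) = (2 + 3*√3) - 171*(1 + 18) = (2 + 3*√3) - 171*19 = (2 + 3*√3) - 19*171 = (2 + 3*√3) - 3249 = -3247 + 3*√3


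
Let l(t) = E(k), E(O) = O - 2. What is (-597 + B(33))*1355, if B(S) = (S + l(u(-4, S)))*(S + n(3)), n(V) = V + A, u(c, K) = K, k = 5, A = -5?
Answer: 703245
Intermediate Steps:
n(V) = -5 + V (n(V) = V - 5 = -5 + V)
E(O) = -2 + O
l(t) = 3 (l(t) = -2 + 5 = 3)
B(S) = (-2 + S)*(3 + S) (B(S) = (S + 3)*(S + (-5 + 3)) = (3 + S)*(S - 2) = (3 + S)*(-2 + S) = (-2 + S)*(3 + S))
(-597 + B(33))*1355 = (-597 + (-6 + 33 + 33**2))*1355 = (-597 + (-6 + 33 + 1089))*1355 = (-597 + 1116)*1355 = 519*1355 = 703245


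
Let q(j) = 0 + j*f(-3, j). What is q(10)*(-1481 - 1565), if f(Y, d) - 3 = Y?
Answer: 0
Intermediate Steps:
f(Y, d) = 3 + Y
q(j) = 0 (q(j) = 0 + j*(3 - 3) = 0 + j*0 = 0 + 0 = 0)
q(10)*(-1481 - 1565) = 0*(-1481 - 1565) = 0*(-3046) = 0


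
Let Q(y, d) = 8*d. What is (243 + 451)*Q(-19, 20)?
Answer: 111040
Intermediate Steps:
(243 + 451)*Q(-19, 20) = (243 + 451)*(8*20) = 694*160 = 111040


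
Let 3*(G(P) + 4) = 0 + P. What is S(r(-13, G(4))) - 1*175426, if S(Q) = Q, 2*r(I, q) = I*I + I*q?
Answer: -1051945/6 ≈ -1.7532e+5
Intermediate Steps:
G(P) = -4 + P/3 (G(P) = -4 + (0 + P)/3 = -4 + P/3)
r(I, q) = I²/2 + I*q/2 (r(I, q) = (I*I + I*q)/2 = (I² + I*q)/2 = I²/2 + I*q/2)
S(r(-13, G(4))) - 1*175426 = (½)*(-13)*(-13 + (-4 + (⅓)*4)) - 1*175426 = (½)*(-13)*(-13 + (-4 + 4/3)) - 175426 = (½)*(-13)*(-13 - 8/3) - 175426 = (½)*(-13)*(-47/3) - 175426 = 611/6 - 175426 = -1051945/6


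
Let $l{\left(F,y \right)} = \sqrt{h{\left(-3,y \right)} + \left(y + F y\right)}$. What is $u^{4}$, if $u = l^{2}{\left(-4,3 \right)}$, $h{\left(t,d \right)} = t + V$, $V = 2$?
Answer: $10000$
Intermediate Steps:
$h{\left(t,d \right)} = 2 + t$ ($h{\left(t,d \right)} = t + 2 = 2 + t$)
$l{\left(F,y \right)} = \sqrt{-1 + y + F y}$ ($l{\left(F,y \right)} = \sqrt{\left(2 - 3\right) + \left(y + F y\right)} = \sqrt{-1 + \left(y + F y\right)} = \sqrt{-1 + y + F y}$)
$u = -10$ ($u = \left(\sqrt{-1 + 3 - 12}\right)^{2} = \left(\sqrt{-10}\right)^{2} = \left(i \sqrt{10}\right)^{2} = -10$)
$u^{4} = \left(-10\right)^{4} = 10000$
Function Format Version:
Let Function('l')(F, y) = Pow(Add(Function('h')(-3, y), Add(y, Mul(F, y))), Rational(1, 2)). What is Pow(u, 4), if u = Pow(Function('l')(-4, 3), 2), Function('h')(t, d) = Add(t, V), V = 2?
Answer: 10000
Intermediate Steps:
Function('h')(t, d) = Add(2, t) (Function('h')(t, d) = Add(t, 2) = Add(2, t))
Function('l')(F, y) = Pow(Add(-1, y, Mul(F, y)), Rational(1, 2)) (Function('l')(F, y) = Pow(Add(Add(2, -3), Add(y, Mul(F, y))), Rational(1, 2)) = Pow(Add(-1, Add(y, Mul(F, y))), Rational(1, 2)) = Pow(Add(-1, y, Mul(F, y)), Rational(1, 2)))
u = -10 (u = Pow(Pow(Add(-1, 3, Mul(-4, 3)), Rational(1, 2)), 2) = Pow(Pow(Add(-1, 3, -12), Rational(1, 2)), 2) = Pow(Pow(-10, Rational(1, 2)), 2) = Pow(Mul(I, Pow(10, Rational(1, 2))), 2) = -10)
Pow(u, 4) = Pow(-10, 4) = 10000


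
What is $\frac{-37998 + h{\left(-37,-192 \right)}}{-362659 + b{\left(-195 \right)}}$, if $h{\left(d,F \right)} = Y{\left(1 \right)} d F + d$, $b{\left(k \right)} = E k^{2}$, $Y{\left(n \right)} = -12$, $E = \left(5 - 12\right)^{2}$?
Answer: $- \frac{123283}{1500566} \approx -0.082158$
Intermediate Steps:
$E = 49$ ($E = \left(-7\right)^{2} = 49$)
$b{\left(k \right)} = 49 k^{2}$
$h{\left(d,F \right)} = d - 12 F d$ ($h{\left(d,F \right)} = - 12 d F + d = - 12 F d + d = d - 12 F d$)
$\frac{-37998 + h{\left(-37,-192 \right)}}{-362659 + b{\left(-195 \right)}} = \frac{-37998 - 37 \left(1 - -2304\right)}{-362659 + 49 \left(-195\right)^{2}} = \frac{-37998 - 37 \left(1 + 2304\right)}{-362659 + 49 \cdot 38025} = \frac{-37998 - 85285}{-362659 + 1863225} = \frac{-37998 - 85285}{1500566} = \left(-123283\right) \frac{1}{1500566} = - \frac{123283}{1500566}$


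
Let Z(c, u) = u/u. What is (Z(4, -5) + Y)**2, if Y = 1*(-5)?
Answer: 16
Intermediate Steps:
Z(c, u) = 1
Y = -5
(Z(4, -5) + Y)**2 = (1 - 5)**2 = (-4)**2 = 16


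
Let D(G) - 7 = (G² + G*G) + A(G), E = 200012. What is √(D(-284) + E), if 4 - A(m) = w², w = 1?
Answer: √361334 ≈ 601.11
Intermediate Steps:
A(m) = 3 (A(m) = 4 - 1*1² = 4 - 1*1 = 4 - 1 = 3)
D(G) = 10 + 2*G² (D(G) = 7 + ((G² + G*G) + 3) = 7 + ((G² + G²) + 3) = 7 + (2*G² + 3) = 7 + (3 + 2*G²) = 10 + 2*G²)
√(D(-284) + E) = √((10 + 2*(-284)²) + 200012) = √((10 + 2*80656) + 200012) = √((10 + 161312) + 200012) = √(161322 + 200012) = √361334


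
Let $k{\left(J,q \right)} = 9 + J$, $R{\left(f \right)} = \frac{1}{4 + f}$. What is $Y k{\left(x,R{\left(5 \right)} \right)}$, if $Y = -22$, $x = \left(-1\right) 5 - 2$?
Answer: $-44$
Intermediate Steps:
$x = -7$ ($x = -5 - 2 = -7$)
$Y k{\left(x,R{\left(5 \right)} \right)} = - 22 \left(9 - 7\right) = \left(-22\right) 2 = -44$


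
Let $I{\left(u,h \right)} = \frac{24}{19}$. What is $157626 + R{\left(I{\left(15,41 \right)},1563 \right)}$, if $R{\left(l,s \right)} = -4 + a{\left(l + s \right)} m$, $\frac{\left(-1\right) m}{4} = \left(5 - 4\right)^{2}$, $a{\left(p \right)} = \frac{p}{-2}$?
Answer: $\frac{3054260}{19} \approx 1.6075 \cdot 10^{5}$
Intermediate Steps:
$a{\left(p \right)} = - \frac{p}{2}$ ($a{\left(p \right)} = p \left(- \frac{1}{2}\right) = - \frac{p}{2}$)
$I{\left(u,h \right)} = \frac{24}{19}$ ($I{\left(u,h \right)} = 24 \cdot \frac{1}{19} = \frac{24}{19}$)
$m = -4$ ($m = - 4 \left(5 - 4\right)^{2} = - 4 \cdot 1^{2} = \left(-4\right) 1 = -4$)
$R{\left(l,s \right)} = -4 + 2 l + 2 s$ ($R{\left(l,s \right)} = -4 + - \frac{l + s}{2} \left(-4\right) = -4 + \left(- \frac{l}{2} - \frac{s}{2}\right) \left(-4\right) = -4 + \left(2 l + 2 s\right) = -4 + 2 l + 2 s$)
$157626 + R{\left(I{\left(15,41 \right)},1563 \right)} = 157626 + \left(-4 + 2 \cdot \frac{24}{19} + 2 \cdot 1563\right) = 157626 + \left(-4 + \frac{48}{19} + 3126\right) = 157626 + \frac{59366}{19} = \frac{3054260}{19}$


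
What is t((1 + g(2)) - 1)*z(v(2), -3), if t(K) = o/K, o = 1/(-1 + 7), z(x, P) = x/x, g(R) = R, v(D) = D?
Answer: 1/12 ≈ 0.083333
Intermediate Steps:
z(x, P) = 1
o = ⅙ (o = 1/6 = ⅙ ≈ 0.16667)
t(K) = 1/(6*K)
t((1 + g(2)) - 1)*z(v(2), -3) = (1/(6*((1 + 2) - 1)))*1 = (1/(6*(3 - 1)))*1 = ((⅙)/2)*1 = ((⅙)*(½))*1 = (1/12)*1 = 1/12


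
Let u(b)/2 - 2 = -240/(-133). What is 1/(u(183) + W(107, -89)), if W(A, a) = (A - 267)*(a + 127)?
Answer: -133/807628 ≈ -0.00016468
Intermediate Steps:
u(b) = 1012/133 (u(b) = 4 + 2*(-240/(-133)) = 4 + 2*(-240*(-1/133)) = 4 + 2*(240/133) = 4 + 480/133 = 1012/133)
W(A, a) = (-267 + A)*(127 + a)
1/(u(183) + W(107, -89)) = 1/(1012/133 + (-33909 - 267*(-89) + 127*107 + 107*(-89))) = 1/(1012/133 + (-33909 + 23763 + 13589 - 9523)) = 1/(1012/133 - 6080) = 1/(-807628/133) = -133/807628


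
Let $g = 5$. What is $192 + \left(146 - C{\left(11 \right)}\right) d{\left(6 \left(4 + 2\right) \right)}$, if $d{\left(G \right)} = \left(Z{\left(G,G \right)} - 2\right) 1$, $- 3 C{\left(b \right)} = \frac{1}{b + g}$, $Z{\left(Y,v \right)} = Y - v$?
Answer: $- \frac{2401}{24} \approx -100.04$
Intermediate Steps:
$C{\left(b \right)} = - \frac{1}{3 \left(5 + b\right)}$ ($C{\left(b \right)} = - \frac{1}{3 \left(b + 5\right)} = - \frac{1}{3 \left(5 + b\right)}$)
$d{\left(G \right)} = -2$ ($d{\left(G \right)} = \left(\left(G - G\right) - 2\right) 1 = \left(0 - 2\right) 1 = \left(-2\right) 1 = -2$)
$192 + \left(146 - C{\left(11 \right)}\right) d{\left(6 \left(4 + 2\right) \right)} = 192 + \left(146 - - \frac{1}{15 + 3 \cdot 11}\right) \left(-2\right) = 192 + \left(146 - - \frac{1}{15 + 33}\right) \left(-2\right) = 192 + \left(146 - - \frac{1}{48}\right) \left(-2\right) = 192 + \left(146 + \frac{1}{48}\right) \left(-2\right) = 192 + \frac{7009}{48} \left(-2\right) = 192 - \frac{7009}{24} = - \frac{2401}{24}$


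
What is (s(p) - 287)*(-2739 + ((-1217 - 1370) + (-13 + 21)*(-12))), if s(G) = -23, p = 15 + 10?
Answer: 1680820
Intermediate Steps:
p = 25
(s(p) - 287)*(-2739 + ((-1217 - 1370) + (-13 + 21)*(-12))) = (-23 - 287)*(-2739 + ((-1217 - 1370) + (-13 + 21)*(-12))) = -310*(-2739 + (-2587 + 8*(-12))) = -310*(-2739 + (-2587 - 96)) = -310*(-2739 - 2683) = -310*(-5422) = 1680820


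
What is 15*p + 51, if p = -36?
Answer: -489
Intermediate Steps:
15*p + 51 = 15*(-36) + 51 = -540 + 51 = -489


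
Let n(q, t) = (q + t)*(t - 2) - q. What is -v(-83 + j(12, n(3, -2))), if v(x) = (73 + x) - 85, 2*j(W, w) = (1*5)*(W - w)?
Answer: 95/2 ≈ 47.500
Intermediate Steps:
n(q, t) = -q + (-2 + t)*(q + t) (n(q, t) = (q + t)*(-2 + t) - q = (-2 + t)*(q + t) - q = -q + (-2 + t)*(q + t))
j(W, w) = -5*w/2 + 5*W/2 (j(W, w) = ((1*5)*(W - w))/2 = (5*(W - w))/2 = (-5*w + 5*W)/2 = -5*w/2 + 5*W/2)
v(x) = -12 + x
-v(-83 + j(12, n(3, -2))) = -(-12 + (-83 + (-5*((-2)**2 - 3*3 - 2*(-2) + 3*(-2))/2 + (5/2)*12))) = -(-12 + (-83 + (-5*(4 - 9 + 4 - 6)/2 + 30))) = -(-12 + (-83 + (-5/2*(-7) + 30))) = -(-12 + (-83 + (35/2 + 30))) = -(-12 + (-83 + 95/2)) = -(-12 - 71/2) = -1*(-95/2) = 95/2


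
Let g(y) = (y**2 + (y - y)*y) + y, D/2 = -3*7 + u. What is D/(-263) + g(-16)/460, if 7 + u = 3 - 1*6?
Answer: 4582/6049 ≈ 0.75748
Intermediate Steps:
u = -10 (u = -7 + (3 - 1*6) = -7 + (3 - 6) = -7 - 3 = -10)
D = -62 (D = 2*(-3*7 - 10) = 2*(-21 - 10) = 2*(-31) = -62)
g(y) = y + y**2 (g(y) = (y**2 + 0*y) + y = (y**2 + 0) + y = y**2 + y = y + y**2)
D/(-263) + g(-16)/460 = -62/(-263) - 16*(1 - 16)/460 = -62*(-1/263) - 16*(-15)*(1/460) = 62/263 + 240*(1/460) = 62/263 + 12/23 = 4582/6049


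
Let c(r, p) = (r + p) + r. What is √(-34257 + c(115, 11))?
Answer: 4*I*√2126 ≈ 184.43*I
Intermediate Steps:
c(r, p) = p + 2*r (c(r, p) = (p + r) + r = p + 2*r)
√(-34257 + c(115, 11)) = √(-34257 + (11 + 2*115)) = √(-34257 + (11 + 230)) = √(-34257 + 241) = √(-34016) = 4*I*√2126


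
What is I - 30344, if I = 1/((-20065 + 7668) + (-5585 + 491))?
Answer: -530746905/17491 ≈ -30344.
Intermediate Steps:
I = -1/17491 (I = 1/(-12397 - 5094) = 1/(-17491) = -1/17491 ≈ -5.7172e-5)
I - 30344 = -1/17491 - 30344 = -530746905/17491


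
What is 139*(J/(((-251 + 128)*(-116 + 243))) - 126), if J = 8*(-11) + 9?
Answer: -273575213/15621 ≈ -17513.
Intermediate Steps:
J = -79 (J = -88 + 9 = -79)
139*(J/(((-251 + 128)*(-116 + 243))) - 126) = 139*(-79*1/((-251 + 128)*(-116 + 243)) - 126) = 139*(-79/((-123*127)) - 126) = 139*(-79/(-15621) - 126) = 139*(-79*(-1/15621) - 126) = 139*(79/15621 - 126) = 139*(-1968167/15621) = -273575213/15621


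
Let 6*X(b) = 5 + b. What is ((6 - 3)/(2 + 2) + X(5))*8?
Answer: 58/3 ≈ 19.333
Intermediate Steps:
X(b) = 5/6 + b/6 (X(b) = (5 + b)/6 = 5/6 + b/6)
((6 - 3)/(2 + 2) + X(5))*8 = ((6 - 3)/(2 + 2) + (5/6 + (1/6)*5))*8 = (3/4 + (5/6 + 5/6))*8 = (3*(1/4) + 5/3)*8 = (3/4 + 5/3)*8 = (29/12)*8 = 58/3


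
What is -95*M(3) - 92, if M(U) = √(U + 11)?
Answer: -92 - 95*√14 ≈ -447.46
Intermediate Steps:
M(U) = √(11 + U)
-95*M(3) - 92 = -95*√(11 + 3) - 92 = -95*√14 - 92 = -92 - 95*√14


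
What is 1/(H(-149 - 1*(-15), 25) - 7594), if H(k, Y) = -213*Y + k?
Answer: -1/13053 ≈ -7.6611e-5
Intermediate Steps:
H(k, Y) = k - 213*Y
1/(H(-149 - 1*(-15), 25) - 7594) = 1/(((-149 - 1*(-15)) - 213*25) - 7594) = 1/(((-149 + 15) - 5325) - 7594) = 1/((-134 - 5325) - 7594) = 1/(-5459 - 7594) = 1/(-13053) = -1/13053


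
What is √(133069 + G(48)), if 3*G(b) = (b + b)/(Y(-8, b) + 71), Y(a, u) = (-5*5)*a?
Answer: 3*√1085858789/271 ≈ 364.79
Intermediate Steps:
Y(a, u) = -25*a
G(b) = 2*b/813 (G(b) = ((b + b)/(-25*(-8) + 71))/3 = ((2*b)/(200 + 71))/3 = ((2*b)/271)/3 = ((2*b)*(1/271))/3 = (2*b/271)/3 = 2*b/813)
√(133069 + G(48)) = √(133069 + (2/813)*48) = √(133069 + 32/271) = √(36061731/271) = 3*√1085858789/271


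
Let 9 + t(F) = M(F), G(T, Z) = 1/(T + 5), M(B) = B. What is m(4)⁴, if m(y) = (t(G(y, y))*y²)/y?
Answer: 10485760000/6561 ≈ 1.5982e+6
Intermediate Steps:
G(T, Z) = 1/(5 + T)
t(F) = -9 + F
m(y) = y*(-9 + 1/(5 + y)) (m(y) = ((-9 + 1/(5 + y))*y²)/y = (y²*(-9 + 1/(5 + y)))/y = y*(-9 + 1/(5 + y)))
m(4)⁴ = (-1*4*(44 + 9*4)/(5 + 4))⁴ = (-1*4*(44 + 36)/9)⁴ = (-1*4*⅑*80)⁴ = (-320/9)⁴ = 10485760000/6561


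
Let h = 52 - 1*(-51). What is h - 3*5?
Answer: 88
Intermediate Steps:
h = 103 (h = 52 + 51 = 103)
h - 3*5 = 103 - 3*5 = 103 - 15 = 88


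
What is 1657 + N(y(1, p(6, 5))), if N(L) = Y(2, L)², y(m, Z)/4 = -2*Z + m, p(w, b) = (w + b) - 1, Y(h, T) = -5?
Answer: 1682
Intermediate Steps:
p(w, b) = -1 + b + w (p(w, b) = (b + w) - 1 = -1 + b + w)
y(m, Z) = -8*Z + 4*m (y(m, Z) = 4*(-2*Z + m) = 4*(m - 2*Z) = -8*Z + 4*m)
N(L) = 25 (N(L) = (-5)² = 25)
1657 + N(y(1, p(6, 5))) = 1657 + 25 = 1682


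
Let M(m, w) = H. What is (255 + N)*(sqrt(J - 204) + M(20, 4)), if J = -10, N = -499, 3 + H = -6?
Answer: 2196 - 244*I*sqrt(214) ≈ 2196.0 - 3569.4*I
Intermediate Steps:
H = -9 (H = -3 - 6 = -9)
M(m, w) = -9
(255 + N)*(sqrt(J - 204) + M(20, 4)) = (255 - 499)*(sqrt(-10 - 204) - 9) = -244*(sqrt(-214) - 9) = -244*(I*sqrt(214) - 9) = -244*(-9 + I*sqrt(214)) = 2196 - 244*I*sqrt(214)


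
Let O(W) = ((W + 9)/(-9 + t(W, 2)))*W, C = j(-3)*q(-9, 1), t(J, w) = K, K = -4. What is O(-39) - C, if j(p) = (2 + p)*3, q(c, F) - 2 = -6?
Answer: -102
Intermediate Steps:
t(J, w) = -4
q(c, F) = -4 (q(c, F) = 2 - 6 = -4)
j(p) = 6 + 3*p
C = 12 (C = (6 + 3*(-3))*(-4) = (6 - 9)*(-4) = -3*(-4) = 12)
O(W) = W*(-9/13 - W/13) (O(W) = ((W + 9)/(-9 - 4))*W = ((9 + W)/(-13))*W = ((9 + W)*(-1/13))*W = (-9/13 - W/13)*W = W*(-9/13 - W/13))
O(-39) - C = -1/13*(-39)*(9 - 39) - 1*12 = -1/13*(-39)*(-30) - 12 = -90 - 12 = -102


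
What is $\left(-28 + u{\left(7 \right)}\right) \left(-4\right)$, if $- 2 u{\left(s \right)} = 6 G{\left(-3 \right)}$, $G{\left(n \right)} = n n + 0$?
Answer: $220$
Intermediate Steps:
$G{\left(n \right)} = n^{2}$ ($G{\left(n \right)} = n^{2} + 0 = n^{2}$)
$u{\left(s \right)} = -27$ ($u{\left(s \right)} = - \frac{6 \left(-3\right)^{2}}{2} = - \frac{6 \cdot 9}{2} = \left(- \frac{1}{2}\right) 54 = -27$)
$\left(-28 + u{\left(7 \right)}\right) \left(-4\right) = \left(-28 - 27\right) \left(-4\right) = \left(-55\right) \left(-4\right) = 220$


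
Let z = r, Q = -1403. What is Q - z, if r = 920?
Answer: -2323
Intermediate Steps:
z = 920
Q - z = -1403 - 1*920 = -1403 - 920 = -2323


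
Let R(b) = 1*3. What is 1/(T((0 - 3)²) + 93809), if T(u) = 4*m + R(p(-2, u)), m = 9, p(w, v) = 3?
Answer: 1/93848 ≈ 1.0656e-5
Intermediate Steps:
R(b) = 3
T(u) = 39 (T(u) = 4*9 + 3 = 36 + 3 = 39)
1/(T((0 - 3)²) + 93809) = 1/(39 + 93809) = 1/93848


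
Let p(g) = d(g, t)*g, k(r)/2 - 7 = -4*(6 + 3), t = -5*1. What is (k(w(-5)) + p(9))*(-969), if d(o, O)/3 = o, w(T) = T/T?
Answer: -179265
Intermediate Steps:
t = -5
w(T) = 1
k(r) = -58 (k(r) = 14 + 2*(-4*(6 + 3)) = 14 + 2*(-4*9) = 14 + 2*(-36) = 14 - 72 = -58)
d(o, O) = 3*o
p(g) = 3*g**2 (p(g) = (3*g)*g = 3*g**2)
(k(w(-5)) + p(9))*(-969) = (-58 + 3*9**2)*(-969) = (-58 + 3*81)*(-969) = (-58 + 243)*(-969) = 185*(-969) = -179265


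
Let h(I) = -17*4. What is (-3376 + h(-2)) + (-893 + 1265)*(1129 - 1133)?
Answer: -4932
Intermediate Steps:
h(I) = -68
(-3376 + h(-2)) + (-893 + 1265)*(1129 - 1133) = (-3376 - 68) + (-893 + 1265)*(1129 - 1133) = -3444 + 372*(-4) = -3444 - 1488 = -4932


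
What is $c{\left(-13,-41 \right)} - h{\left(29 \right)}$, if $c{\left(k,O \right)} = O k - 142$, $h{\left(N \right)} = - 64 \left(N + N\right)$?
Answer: $4103$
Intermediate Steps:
$h{\left(N \right)} = - 128 N$ ($h{\left(N \right)} = - 64 \cdot 2 N = - 128 N$)
$c{\left(k,O \right)} = -142 + O k$
$c{\left(-13,-41 \right)} - h{\left(29 \right)} = \left(-142 - -533\right) - \left(-128\right) 29 = \left(-142 + 533\right) - -3712 = 391 + 3712 = 4103$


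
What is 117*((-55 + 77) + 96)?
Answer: 13806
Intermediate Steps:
117*((-55 + 77) + 96) = 117*(22 + 96) = 117*118 = 13806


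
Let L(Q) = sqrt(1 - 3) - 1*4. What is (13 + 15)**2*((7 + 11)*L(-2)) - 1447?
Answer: -57895 + 14112*I*sqrt(2) ≈ -57895.0 + 19957.0*I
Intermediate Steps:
L(Q) = -4 + I*sqrt(2) (L(Q) = sqrt(-2) - 4 = I*sqrt(2) - 4 = -4 + I*sqrt(2))
(13 + 15)**2*((7 + 11)*L(-2)) - 1447 = (13 + 15)**2*((7 + 11)*(-4 + I*sqrt(2))) - 1447 = 28**2*(18*(-4 + I*sqrt(2))) - 1447 = 784*(-72 + 18*I*sqrt(2)) - 1447 = (-56448 + 14112*I*sqrt(2)) - 1447 = -57895 + 14112*I*sqrt(2)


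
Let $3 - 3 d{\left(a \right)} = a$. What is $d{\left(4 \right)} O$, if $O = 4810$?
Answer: $- \frac{4810}{3} \approx -1603.3$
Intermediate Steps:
$d{\left(a \right)} = 1 - \frac{a}{3}$
$d{\left(4 \right)} O = \left(1 - \frac{4}{3}\right) 4810 = \left(- \frac{1}{3}\right) 4810 = - \frac{4810}{3}$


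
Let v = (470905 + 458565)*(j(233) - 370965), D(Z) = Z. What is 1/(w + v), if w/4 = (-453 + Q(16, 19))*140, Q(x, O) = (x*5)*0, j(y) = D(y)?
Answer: -1/344584525720 ≈ -2.9020e-12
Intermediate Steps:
j(y) = y
Q(x, O) = 0 (Q(x, O) = (5*x)*0 = 0)
w = -253680 (w = 4*((-453 + 0)*140) = 4*(-453*140) = 4*(-63420) = -253680)
v = -344584272040 (v = (470905 + 458565)*(233 - 370965) = 929470*(-370732) = -344584272040)
1/(w + v) = 1/(-253680 - 344584272040) = 1/(-344584525720) = -1/344584525720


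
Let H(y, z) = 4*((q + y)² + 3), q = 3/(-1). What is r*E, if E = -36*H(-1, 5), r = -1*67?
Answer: 183312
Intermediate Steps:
q = -3 (q = 3*(-1) = -3)
r = -67
H(y, z) = 12 + 4*(-3 + y)² (H(y, z) = 4*((-3 + y)² + 3) = 4*(3 + (-3 + y)²) = 12 + 4*(-3 + y)²)
E = -2736 (E = -36*(12 + 4*(-3 - 1)²) = -36*(12 + 4*(-4)²) = -36*(12 + 4*16) = -36*(12 + 64) = -36*76 = -2736)
r*E = -67*(-2736) = 183312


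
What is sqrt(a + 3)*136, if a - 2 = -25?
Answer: 272*I*sqrt(5) ≈ 608.21*I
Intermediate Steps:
a = -23 (a = 2 - 25 = -23)
sqrt(a + 3)*136 = sqrt(-23 + 3)*136 = sqrt(-20)*136 = (2*I*sqrt(5))*136 = 272*I*sqrt(5)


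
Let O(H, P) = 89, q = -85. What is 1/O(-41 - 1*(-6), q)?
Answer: 1/89 ≈ 0.011236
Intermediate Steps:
1/O(-41 - 1*(-6), q) = 1/89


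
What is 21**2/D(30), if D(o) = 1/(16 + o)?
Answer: 20286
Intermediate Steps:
21**2/D(30) = 21**2/(1/(16 + 30)) = 441/(1/46) = 441*46 = 20286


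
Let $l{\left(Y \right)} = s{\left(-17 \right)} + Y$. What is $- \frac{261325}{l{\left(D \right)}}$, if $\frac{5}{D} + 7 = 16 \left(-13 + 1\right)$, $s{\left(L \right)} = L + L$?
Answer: $\frac{52003675}{6771} \approx 7680.4$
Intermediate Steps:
$s{\left(L \right)} = 2 L$
$D = - \frac{5}{199}$ ($D = \frac{5}{-7 + 16 \left(-13 + 1\right)} = \frac{5}{-7 + 16 \left(-12\right)} = \frac{5}{-7 - 192} = \frac{5}{-199} = 5 \left(- \frac{1}{199}\right) = - \frac{5}{199} \approx -0.025126$)
$l{\left(Y \right)} = -34 + Y$ ($l{\left(Y \right)} = 2 \left(-17\right) + Y = -34 + Y$)
$- \frac{261325}{l{\left(D \right)}} = - \frac{261325}{-34 - \frac{5}{199}} = - \frac{261325}{- \frac{6771}{199}} = \left(-261325\right) \left(- \frac{199}{6771}\right) = \frac{52003675}{6771}$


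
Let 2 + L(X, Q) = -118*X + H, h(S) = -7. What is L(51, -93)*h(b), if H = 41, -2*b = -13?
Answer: 41853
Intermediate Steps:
b = 13/2 (b = -½*(-13) = 13/2 ≈ 6.5000)
L(X, Q) = 39 - 118*X (L(X, Q) = -2 + (-118*X + 41) = -2 + (41 - 118*X) = 39 - 118*X)
L(51, -93)*h(b) = (39 - 118*51)*(-7) = (39 - 6018)*(-7) = -5979*(-7) = 41853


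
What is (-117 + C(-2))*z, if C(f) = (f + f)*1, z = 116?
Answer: -14036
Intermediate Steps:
C(f) = 2*f (C(f) = (2*f)*1 = 2*f)
(-117 + C(-2))*z = (-117 + 2*(-2))*116 = (-117 - 4)*116 = -121*116 = -14036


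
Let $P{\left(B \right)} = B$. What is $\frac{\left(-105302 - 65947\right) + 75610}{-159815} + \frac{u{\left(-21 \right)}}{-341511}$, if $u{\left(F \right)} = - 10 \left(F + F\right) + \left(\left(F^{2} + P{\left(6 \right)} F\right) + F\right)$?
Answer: $\frac{10849220873}{18192860155} \approx 0.59634$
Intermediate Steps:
$u{\left(F \right)} = F^{2} - 13 F$ ($u{\left(F \right)} = - 10 \left(F + F\right) + \left(\left(F^{2} + 6 F\right) + F\right) = - 10 \cdot 2 F + \left(F^{2} + 7 F\right) = - 20 F + \left(F^{2} + 7 F\right) = F^{2} - 13 F$)
$\frac{\left(-105302 - 65947\right) + 75610}{-159815} + \frac{u{\left(-21 \right)}}{-341511} = \frac{\left(-105302 - 65947\right) + 75610}{-159815} + \frac{\left(-21\right) \left(-13 - 21\right)}{-341511} = \left(-171249 + 75610\right) \left(- \frac{1}{159815}\right) + \left(-21\right) \left(-34\right) \left(- \frac{1}{341511}\right) = \left(-95639\right) \left(- \frac{1}{159815}\right) + 714 \left(- \frac{1}{341511}\right) = \frac{95639}{159815} - \frac{238}{113837} = \frac{10849220873}{18192860155}$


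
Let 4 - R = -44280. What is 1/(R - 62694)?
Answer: -1/18410 ≈ -5.4318e-5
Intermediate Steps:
R = 44284 (R = 4 - 1*(-44280) = 4 + 44280 = 44284)
1/(R - 62694) = 1/(44284 - 62694) = 1/(-18410) = -1/18410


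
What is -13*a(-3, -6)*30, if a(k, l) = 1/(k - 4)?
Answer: 390/7 ≈ 55.714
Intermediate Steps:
a(k, l) = 1/(-4 + k)
-13*a(-3, -6)*30 = -13/(-4 - 3)*30 = -13/(-7)*30 = -13*(-⅐)*30 = (13/7)*30 = 390/7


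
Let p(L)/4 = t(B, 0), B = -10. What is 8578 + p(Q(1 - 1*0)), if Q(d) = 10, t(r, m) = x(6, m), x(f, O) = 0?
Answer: 8578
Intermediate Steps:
t(r, m) = 0
p(L) = 0 (p(L) = 4*0 = 0)
8578 + p(Q(1 - 1*0)) = 8578 + 0 = 8578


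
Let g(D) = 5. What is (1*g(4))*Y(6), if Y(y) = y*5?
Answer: 150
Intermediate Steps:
Y(y) = 5*y
(1*g(4))*Y(6) = (1*5)*(5*6) = 5*30 = 150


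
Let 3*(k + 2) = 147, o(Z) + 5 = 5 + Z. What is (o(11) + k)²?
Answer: 3364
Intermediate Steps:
o(Z) = Z (o(Z) = -5 + (5 + Z) = Z)
k = 47 (k = -2 + (⅓)*147 = -2 + 49 = 47)
(o(11) + k)² = (11 + 47)² = 58² = 3364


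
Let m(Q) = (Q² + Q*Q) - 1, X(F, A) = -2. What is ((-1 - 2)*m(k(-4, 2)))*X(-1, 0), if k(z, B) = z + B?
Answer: 42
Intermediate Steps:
k(z, B) = B + z
m(Q) = -1 + 2*Q² (m(Q) = (Q² + Q²) - 1 = 2*Q² - 1 = -1 + 2*Q²)
((-1 - 2)*m(k(-4, 2)))*X(-1, 0) = ((-1 - 2)*(-1 + 2*(2 - 4)²))*(-2) = -3*(-1 + 2*(-2)²)*(-2) = -3*(-1 + 2*4)*(-2) = -3*(-1 + 8)*(-2) = -3*7*(-2) = -21*(-2) = 42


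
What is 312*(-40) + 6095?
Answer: -6385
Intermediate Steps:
312*(-40) + 6095 = -12480 + 6095 = -6385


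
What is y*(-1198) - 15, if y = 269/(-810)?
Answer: 155056/405 ≈ 382.85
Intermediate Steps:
y = -269/810 (y = 269*(-1/810) = -269/810 ≈ -0.33210)
y*(-1198) - 15 = -269/810*(-1198) - 15 = 161131/405 - 15 = 155056/405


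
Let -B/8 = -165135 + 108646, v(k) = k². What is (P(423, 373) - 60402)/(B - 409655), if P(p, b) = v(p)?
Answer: 118527/42257 ≈ 2.8049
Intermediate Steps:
B = 451912 (B = -8*(-165135 + 108646) = -8*(-56489) = 451912)
P(p, b) = p²
(P(423, 373) - 60402)/(B - 409655) = (423² - 60402)/(451912 - 409655) = (178929 - 60402)/42257 = 118527*(1/42257) = 118527/42257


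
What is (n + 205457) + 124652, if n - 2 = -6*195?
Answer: 328941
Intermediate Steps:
n = -1168 (n = 2 - 6*195 = 2 - 1170 = -1168)
(n + 205457) + 124652 = (-1168 + 205457) + 124652 = 204289 + 124652 = 328941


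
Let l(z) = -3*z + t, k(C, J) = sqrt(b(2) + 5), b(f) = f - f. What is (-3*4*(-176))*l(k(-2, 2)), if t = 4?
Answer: 8448 - 6336*sqrt(5) ≈ -5719.7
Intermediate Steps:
b(f) = 0
k(C, J) = sqrt(5) (k(C, J) = sqrt(0 + 5) = sqrt(5))
l(z) = 4 - 3*z (l(z) = -3*z + 4 = 4 - 3*z)
(-3*4*(-176))*l(k(-2, 2)) = (-3*4*(-176))*(4 - 3*sqrt(5)) = (-12*(-176))*(4 - 3*sqrt(5)) = 2112*(4 - 3*sqrt(5)) = 8448 - 6336*sqrt(5)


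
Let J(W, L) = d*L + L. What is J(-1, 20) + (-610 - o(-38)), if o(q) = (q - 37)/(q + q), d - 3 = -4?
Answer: -46435/76 ≈ -610.99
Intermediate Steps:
d = -1 (d = 3 - 4 = -1)
o(q) = (-37 + q)/(2*q) (o(q) = (-37 + q)/((2*q)) = (-37 + q)*(1/(2*q)) = (-37 + q)/(2*q))
J(W, L) = 0 (J(W, L) = -L + L = 0)
J(-1, 20) + (-610 - o(-38)) = 0 + (-610 - (-37 - 38)/(2*(-38))) = 0 + (-610 - (-1)*(-75)/(2*38)) = 0 + (-610 - 1*75/76) = 0 + (-610 - 75/76) = 0 - 46435/76 = -46435/76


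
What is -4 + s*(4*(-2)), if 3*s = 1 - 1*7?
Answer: 12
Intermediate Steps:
s = -2 (s = (1 - 1*7)/3 = (1 - 7)/3 = (⅓)*(-6) = -2)
-4 + s*(4*(-2)) = -4 - 8*(-2) = -4 - 2*(-8) = -4 + 16 = 12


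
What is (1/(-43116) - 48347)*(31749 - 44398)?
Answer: 26367210521197/43116 ≈ 6.1154e+8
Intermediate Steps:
(1/(-43116) - 48347)*(31749 - 44398) = (-1/43116 - 48347)*(-12649) = -2084529253/43116*(-12649) = 26367210521197/43116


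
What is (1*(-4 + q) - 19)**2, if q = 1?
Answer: 484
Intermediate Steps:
(1*(-4 + q) - 19)**2 = (1*(-4 + 1) - 19)**2 = (1*(-3) - 19)**2 = (-3 - 19)**2 = (-22)**2 = 484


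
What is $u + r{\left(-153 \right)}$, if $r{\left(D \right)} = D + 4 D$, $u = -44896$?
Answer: $-45661$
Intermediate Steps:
$r{\left(D \right)} = 5 D$
$u + r{\left(-153 \right)} = -44896 + 5 \left(-153\right) = -44896 - 765 = -45661$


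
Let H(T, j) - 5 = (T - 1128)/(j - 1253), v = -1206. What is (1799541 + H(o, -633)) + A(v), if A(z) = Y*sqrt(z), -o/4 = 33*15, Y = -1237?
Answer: 1696973432/943 - 3711*I*sqrt(134) ≈ 1.7995e+6 - 42958.0*I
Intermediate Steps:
o = -1980 (o = -132*15 = -4*495 = -1980)
H(T, j) = 5 + (-1128 + T)/(-1253 + j) (H(T, j) = 5 + (T - 1128)/(j - 1253) = 5 + (-1128 + T)/(-1253 + j))
A(z) = -1237*sqrt(z)
(1799541 + H(o, -633)) + A(v) = (1799541 + (-7393 - 1980 + 5*(-633))/(-1253 - 633)) - 3711*I*sqrt(134) = (1799541 + (-7393 - 1980 - 3165)/(-1886)) - 3711*I*sqrt(134) = (1799541 - 1/1886*(-12538)) - 3711*I*sqrt(134) = (1799541 + 6269/943) - 3711*I*sqrt(134) = 1696973432/943 - 3711*I*sqrt(134)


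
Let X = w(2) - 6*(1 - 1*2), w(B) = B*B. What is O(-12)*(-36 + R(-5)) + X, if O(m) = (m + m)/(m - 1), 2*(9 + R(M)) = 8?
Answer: -854/13 ≈ -65.692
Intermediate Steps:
R(M) = -5 (R(M) = -9 + (½)*8 = -9 + 4 = -5)
w(B) = B²
O(m) = 2*m/(-1 + m) (O(m) = (2*m)/(-1 + m) = 2*m/(-1 + m))
X = 10 (X = 2² - 6*(1 - 1*2) = 4 - 6*(1 - 2) = 4 - 6*(-1) = 4 + 6 = 10)
O(-12)*(-36 + R(-5)) + X = (2*(-12)/(-1 - 12))*(-36 - 5) + 10 = (2*(-12)/(-13))*(-41) + 10 = (2*(-12)*(-1/13))*(-41) + 10 = (24/13)*(-41) + 10 = -984/13 + 10 = -854/13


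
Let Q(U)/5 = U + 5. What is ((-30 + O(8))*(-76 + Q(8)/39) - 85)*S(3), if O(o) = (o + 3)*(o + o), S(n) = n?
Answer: -32813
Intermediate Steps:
Q(U) = 25 + 5*U (Q(U) = 5*(U + 5) = 5*(5 + U) = 25 + 5*U)
O(o) = 2*o*(3 + o) (O(o) = (3 + o)*(2*o) = 2*o*(3 + o))
((-30 + O(8))*(-76 + Q(8)/39) - 85)*S(3) = ((-30 + 2*8*(3 + 8))*(-76 + (25 + 5*8)/39) - 85)*3 = ((-30 + 2*8*11)*(-76 + (25 + 40)*(1/39)) - 85)*3 = ((-30 + 176)*(-76 + 65*(1/39)) - 85)*3 = (146*(-76 + 5/3) - 85)*3 = (146*(-223/3) - 85)*3 = (-32558/3 - 85)*3 = -32813/3*3 = -32813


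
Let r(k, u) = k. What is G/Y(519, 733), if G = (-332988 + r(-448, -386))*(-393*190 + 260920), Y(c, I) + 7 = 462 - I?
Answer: 31051227500/139 ≈ 2.2339e+8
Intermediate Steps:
Y(c, I) = 455 - I (Y(c, I) = -7 + (462 - I) = 455 - I)
G = -62102455000 (G = (-332988 - 448)*(-393*190 + 260920) = -333436*(-74670 + 260920) = -333436*186250 = -62102455000)
G/Y(519, 733) = -62102455000/(455 - 1*733) = -62102455000/(455 - 733) = -62102455000/(-278) = -62102455000*(-1/278) = 31051227500/139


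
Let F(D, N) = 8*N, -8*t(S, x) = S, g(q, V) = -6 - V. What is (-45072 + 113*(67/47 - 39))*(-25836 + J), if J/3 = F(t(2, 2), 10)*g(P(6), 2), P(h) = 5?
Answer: 64336798152/47 ≈ 1.3689e+9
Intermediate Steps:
t(S, x) = -S/8
J = -1920 (J = 3*((8*10)*(-6 - 1*2)) = 3*(80*(-6 - 2)) = 3*(80*(-8)) = 3*(-640) = -1920)
(-45072 + 113*(67/47 - 39))*(-25836 + J) = (-45072 + 113*(67/47 - 39))*(-25836 - 1920) = (-45072 + 113*(67*(1/47) - 39))*(-27756) = (-45072 + 113*(67/47 - 39))*(-27756) = (-45072 + 113*(-1766/47))*(-27756) = (-45072 - 199558/47)*(-27756) = -2317942/47*(-27756) = 64336798152/47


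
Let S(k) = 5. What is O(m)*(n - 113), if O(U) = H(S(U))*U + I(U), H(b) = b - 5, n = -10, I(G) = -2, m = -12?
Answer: 246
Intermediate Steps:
H(b) = -5 + b
O(U) = -2 (O(U) = (-5 + 5)*U - 2 = 0*U - 2 = 0 - 2 = -2)
O(m)*(n - 113) = -2*(-10 - 113) = -2*(-123) = 246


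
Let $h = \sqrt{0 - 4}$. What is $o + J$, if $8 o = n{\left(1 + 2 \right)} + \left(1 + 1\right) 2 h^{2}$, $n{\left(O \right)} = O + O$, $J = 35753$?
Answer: $\frac{143007}{4} \approx 35752.0$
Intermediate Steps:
$h = 2 i$ ($h = \sqrt{-4} = 2 i \approx 2.0 i$)
$n{\left(O \right)} = 2 O$
$o = - \frac{5}{4}$ ($o = \frac{2 \left(1 + 2\right) + \left(1 + 1\right) 2 \left(2 i\right)^{2}}{8} = \frac{2 \cdot 3 + 2 \cdot 2 \left(-4\right)}{8} = \frac{6 + 4 \left(-4\right)}{8} = \frac{6 - 16}{8} = \frac{1}{8} \left(-10\right) = - \frac{5}{4} \approx -1.25$)
$o + J = - \frac{5}{4} + 35753 = \frac{143007}{4}$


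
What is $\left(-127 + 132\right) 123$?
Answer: $615$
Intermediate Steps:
$\left(-127 + 132\right) 123 = 5 \cdot 123 = 615$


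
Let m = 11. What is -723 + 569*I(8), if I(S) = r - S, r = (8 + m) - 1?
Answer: 4967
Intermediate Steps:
r = 18 (r = (8 + 11) - 1 = 19 - 1 = 18)
I(S) = 18 - S
-723 + 569*I(8) = -723 + 569*(18 - 1*8) = -723 + 569*(18 - 8) = -723 + 569*10 = -723 + 5690 = 4967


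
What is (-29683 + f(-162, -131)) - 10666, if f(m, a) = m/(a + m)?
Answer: -11822095/293 ≈ -40348.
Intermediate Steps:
f(m, a) = m/(a + m)
(-29683 + f(-162, -131)) - 10666 = (-29683 - 162/(-131 - 162)) - 10666 = (-29683 - 162/(-293)) - 10666 = (-29683 - 162*(-1/293)) - 10666 = (-29683 + 162/293) - 10666 = -8696957/293 - 10666 = -11822095/293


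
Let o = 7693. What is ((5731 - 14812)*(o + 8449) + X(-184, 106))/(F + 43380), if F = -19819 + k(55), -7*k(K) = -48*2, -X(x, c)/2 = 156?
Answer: -1026100698/165023 ≈ -6217.9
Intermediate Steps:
X(x, c) = -312 (X(x, c) = -2*156 = -312)
k(K) = 96/7 (k(K) = -(-48)*2/7 = -⅐*(-96) = 96/7)
F = -138637/7 (F = -19819 + 96/7 = -138637/7 ≈ -19805.)
((5731 - 14812)*(o + 8449) + X(-184, 106))/(F + 43380) = ((5731 - 14812)*(7693 + 8449) - 312)/(-138637/7 + 43380) = (-9081*16142 - 312)/(165023/7) = (-146585502 - 312)*(7/165023) = -146585814*7/165023 = -1026100698/165023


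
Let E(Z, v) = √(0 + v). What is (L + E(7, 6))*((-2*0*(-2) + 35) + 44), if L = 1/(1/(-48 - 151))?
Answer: -15721 + 79*√6 ≈ -15527.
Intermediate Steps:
E(Z, v) = √v
L = -199 (L = 1/(1/(-199)) = 1/(-1/199) = -199)
(L + E(7, 6))*((-2*0*(-2) + 35) + 44) = (-199 + √6)*((-2*0*(-2) + 35) + 44) = (-199 + √6)*((0*(-2) + 35) + 44) = (-199 + √6)*((0 + 35) + 44) = (-199 + √6)*(35 + 44) = (-199 + √6)*79 = -15721 + 79*√6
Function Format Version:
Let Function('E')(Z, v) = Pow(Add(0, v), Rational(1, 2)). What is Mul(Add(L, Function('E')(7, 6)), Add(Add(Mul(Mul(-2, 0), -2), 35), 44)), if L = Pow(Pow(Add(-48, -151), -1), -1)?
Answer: Add(-15721, Mul(79, Pow(6, Rational(1, 2)))) ≈ -15527.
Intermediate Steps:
Function('E')(Z, v) = Pow(v, Rational(1, 2))
L = -199 (L = Pow(Pow(-199, -1), -1) = Pow(Rational(-1, 199), -1) = -199)
Mul(Add(L, Function('E')(7, 6)), Add(Add(Mul(Mul(-2, 0), -2), 35), 44)) = Mul(Add(-199, Pow(6, Rational(1, 2))), Add(Add(Mul(Mul(-2, 0), -2), 35), 44)) = Mul(Add(-199, Pow(6, Rational(1, 2))), Add(Add(Mul(0, -2), 35), 44)) = Mul(Add(-199, Pow(6, Rational(1, 2))), Add(Add(0, 35), 44)) = Mul(Add(-199, Pow(6, Rational(1, 2))), Add(35, 44)) = Mul(Add(-199, Pow(6, Rational(1, 2))), 79) = Add(-15721, Mul(79, Pow(6, Rational(1, 2))))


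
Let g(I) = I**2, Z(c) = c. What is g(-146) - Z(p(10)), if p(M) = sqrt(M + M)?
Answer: 21316 - 2*sqrt(5) ≈ 21312.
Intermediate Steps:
p(M) = sqrt(2)*sqrt(M) (p(M) = sqrt(2*M) = sqrt(2)*sqrt(M))
g(-146) - Z(p(10)) = (-146)**2 - sqrt(2)*sqrt(10) = 21316 - 2*sqrt(5)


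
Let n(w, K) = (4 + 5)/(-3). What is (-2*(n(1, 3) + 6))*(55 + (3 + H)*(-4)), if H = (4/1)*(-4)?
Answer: -642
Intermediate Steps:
H = -16 (H = (1*4)*(-4) = 4*(-4) = -16)
n(w, K) = -3 (n(w, K) = -⅓*9 = -3)
(-2*(n(1, 3) + 6))*(55 + (3 + H)*(-4)) = (-2*(-3 + 6))*(55 + (3 - 16)*(-4)) = (-2*3)*(55 - 13*(-4)) = -6*(55 + 52) = -6*107 = -642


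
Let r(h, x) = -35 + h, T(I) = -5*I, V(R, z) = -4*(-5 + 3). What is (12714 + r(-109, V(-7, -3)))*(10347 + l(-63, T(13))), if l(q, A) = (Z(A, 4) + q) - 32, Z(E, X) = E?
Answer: 128050590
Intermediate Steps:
V(R, z) = 8 (V(R, z) = -4*(-2) = 8)
l(q, A) = -32 + A + q (l(q, A) = (A + q) - 32 = -32 + A + q)
(12714 + r(-109, V(-7, -3)))*(10347 + l(-63, T(13))) = (12714 + (-35 - 109))*(10347 + (-32 - 5*13 - 63)) = (12714 - 144)*(10347 + (-32 - 65 - 63)) = 12570*(10347 - 160) = 12570*10187 = 128050590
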